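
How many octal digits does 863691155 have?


863691155 in base 8 = 6336560623
Number of digits = 10

10 digits (base 8)


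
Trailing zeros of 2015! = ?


floor(2015/5) = 403
floor(2015/25) = 80
floor(2015/125) = 16
floor(2015/625) = 3
Total = 502

502 trailing zeros


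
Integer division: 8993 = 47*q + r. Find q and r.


8993 = 47 * 191 + 16
Check: 8977 + 16 = 8993

q = 191, r = 16


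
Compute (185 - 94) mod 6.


185 - 94 = 91
91 mod 6 = 1


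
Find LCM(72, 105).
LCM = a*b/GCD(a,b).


GCD(72, 105) = 3
LCM = 72*105/3 = 7560/3 = 2520

LCM = 2520


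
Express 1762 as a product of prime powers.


1762 / 2 = 881
881 / 881 = 1
1762 = 2 × 881


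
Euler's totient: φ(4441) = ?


4441 = 4441
Prime factors: 4441
φ(4441) = 4441 × (1-1/4441)
= 4441 × 4440/4441 = 4440

φ(4441) = 4440


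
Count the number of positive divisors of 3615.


3615 = 3^1 × 5^1 × 241^1
d(3615) = (1+1) × (1+1) × (1+1) = 8

8 divisors


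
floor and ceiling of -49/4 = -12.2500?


-49/4 = -12.2500
floor = -13
ceil = -12

floor = -13, ceil = -12


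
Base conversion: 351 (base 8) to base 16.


351 (base 8) = 233 (decimal)
233 (decimal) = E9 (base 16)


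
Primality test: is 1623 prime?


1623 / 3 = 541 (exact division)
1623 is NOT prime.

No, 1623 is not prime


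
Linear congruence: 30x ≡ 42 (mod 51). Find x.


GCD(30, 51) = 3 divides 42
Divide: 10x ≡ 14 (mod 17)
x ≡ 15 (mod 17)


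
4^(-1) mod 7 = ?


Use the extended Euclidean algorithm on (7, 4); each row r = 7*s + 4*t:
r=7, s=1, t=0
r=4, s=0, t=1
q=1: r=3, s=1, t=-1   [7*(1) + 4*(-1) = 3]
q=1: r=1, s=-1, t=2   [7*(-1) + 4*(2) = 1]
q=3: r=0, s=4, t=-7   [7*(4) + 4*(-7) = 0]
GCD = 1 with t = 2, so 4*(2) ≡ 1 (mod 7)
Inverse = 2 mod 7 = 2
Check: 4 * 2 = 8 ≡ 1 (mod 7)

4^(-1) ≡ 2 (mod 7)


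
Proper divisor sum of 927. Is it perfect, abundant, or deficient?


Proper divisors: 1, 3, 9, 103, 309
Sum = 1 + 3 + 9 + 103 + 309 = 425
425 < 927 → deficient

s(927) = 425 (deficient)


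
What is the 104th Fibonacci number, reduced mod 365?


F(k) mod 365 for k=1..104:
1, 1, 2, 3, 5, 8, 13, 21, 34, 55, 89, 144, 233, 12, 245, 257, 137, 29, 166, 195, 361, 191, 187, 13, 200, 213, 48, 261, 309, 205, 149, 354, 138, 127, 265, 27, 292, 319, 246, 200, 81, 281, 362, 278, 275, 188, 98, 286, 19, 305, 324, 264, 223, 122, 345, 102, 82, 184, 266, 85, 351, 71, 57, 128, 185, 313, 133, 81, 214, 295, 144, 74, 218, 292, 145, 72, 217, 289, 141, 65, 206, 271, 112, 18, 130, 148, 278, 61, 339, 35, 9, 44, 53, 97, 150, 247, 32, 279, 311, 225, 171, 31, 202, 233
F(104) mod 365 = 233


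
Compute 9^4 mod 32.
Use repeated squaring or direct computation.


9^1 mod 32 = 9
9^2 mod 32 = 17
9^3 mod 32 = 25
9^4 mod 32 = 1


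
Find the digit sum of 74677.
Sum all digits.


7 + 4 + 6 + 7 + 7 = 31


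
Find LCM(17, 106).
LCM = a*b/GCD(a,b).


GCD(17, 106) = 1
LCM = 17*106/1 = 1802/1 = 1802

LCM = 1802


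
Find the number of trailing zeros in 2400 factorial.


floor(2400/5) = 480
floor(2400/25) = 96
floor(2400/125) = 19
floor(2400/625) = 3
Total = 598

598 trailing zeros


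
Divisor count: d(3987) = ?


3987 = 3^2 × 443^1
d(3987) = (2+1) × (1+1) = 6

6 divisors


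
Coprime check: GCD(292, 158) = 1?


Euclidean algorithm:
292 = 1 * 158 + 134
158 = 1 * 134 + 24
134 = 5 * 24 + 14
24 = 1 * 14 + 10
14 = 1 * 10 + 4
10 = 2 * 4 + 2
4 = 2 * 2 + 0
GCD(292, 158) = 2

No, not coprime (GCD = 2)


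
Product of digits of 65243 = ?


6 × 5 × 2 × 4 × 3 = 720


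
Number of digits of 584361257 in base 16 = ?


584361257 in base 16 = 22D4A529
Number of digits = 8

8 digits (base 16)


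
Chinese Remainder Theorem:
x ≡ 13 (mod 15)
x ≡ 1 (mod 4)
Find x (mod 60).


M = 15*4 = 60
M1 = M/15 = 4, M2 = M/4 = 15
M1^(-1) mod 15 = 4, M2^(-1) mod 4 = 3
x = 13*4*4 + 1*15*3 = 253
253 mod 60 = 13
Check: 13 mod 15 = 13 ✓, 13 mod 4 = 1 ✓

x ≡ 13 (mod 60)


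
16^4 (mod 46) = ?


16^1 mod 46 = 16
16^2 mod 46 = 26
16^3 mod 46 = 2
16^4 mod 46 = 32


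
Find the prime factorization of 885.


885 / 3 = 295
295 / 5 = 59
59 / 59 = 1
885 = 3 × 5 × 59


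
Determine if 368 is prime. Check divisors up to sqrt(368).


368 / 2 = 184 (exact division)
368 is NOT prime.

No, 368 is not prime


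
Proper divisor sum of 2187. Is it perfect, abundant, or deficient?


Proper divisors: 1, 3, 9, 27, 81, 243, 729
Sum = 1 + 3 + 9 + 27 + 81 + 243 + 729 = 1093
1093 < 2187 → deficient

s(2187) = 1093 (deficient)


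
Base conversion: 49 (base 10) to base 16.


49 (base 10) = 49 (decimal)
49 (decimal) = 31 (base 16)


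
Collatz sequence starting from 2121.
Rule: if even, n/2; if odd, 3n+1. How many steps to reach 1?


2121 → 6364 → 3182 → 1591 → 4774 → 2387 → 7162 → 3581 → 10744 → 5372 → 2686 → 1343 → 4030 → 2015 → 6046 → 3023 → 9070 → 4535 → 13606 → 6803 → 20410 → 10205 → 30616 → 15308 → 7654 → 3827 → 11482 → 5741 → 17224 → 8612 → 4306 → 2153 → 6460 → 3230 → 1615 → 4846 → 2423 → 7270 → 3635 → 10906 → 5453 → 16360 → 8180 → 4090 → 2045 → 6136 → 3068 → 1534 → 767 → 2302 → 1151 → 3454 → 1727 → 5182 → 2591 → 7774 → 3887 → 11662 → 5831 → 17494 → 8747 → 26242 → 13121 → 39364 → 19682 → 9841 → 29524 → 14762 → 7381 → 22144 → 11072 → 5536 → 2768 → 1384 → 692 → 346 → 173 → 520 → 260 → 130 → 65 → 196 → 98 → 49 → 148 → 74 → 37 → 112 → 56 → 28 → 14 → 7 → 22 → 11 → 34 → 17 → 52 → 26 → 13 → 40 → 20 → 10 → 5 → 16 → 8 → 4 → 2 → 1
Total steps = 107

107 steps


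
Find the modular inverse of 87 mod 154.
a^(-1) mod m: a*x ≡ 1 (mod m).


Use the extended Euclidean algorithm on (154, 87); each row r = 154*s + 87*t:
r=154, s=1, t=0
r=87, s=0, t=1
q=1: r=67, s=1, t=-1   [154*(1) + 87*(-1) = 67]
q=1: r=20, s=-1, t=2   [154*(-1) + 87*(2) = 20]
q=3: r=7, s=4, t=-7   [154*(4) + 87*(-7) = 7]
q=2: r=6, s=-9, t=16   [154*(-9) + 87*(16) = 6]
q=1: r=1, s=13, t=-23   [154*(13) + 87*(-23) = 1]
q=6: r=0, s=-87, t=154   [154*(-87) + 87*(154) = 0]
GCD = 1 with t = -23, so 87*(-23) ≡ 1 (mod 154)
Inverse = -23 mod 154 = 131
Check: 87 * 131 = 11397 ≡ 1 (mod 154)

87^(-1) ≡ 131 (mod 154)


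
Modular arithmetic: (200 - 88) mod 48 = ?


200 - 88 = 112
112 mod 48 = 16


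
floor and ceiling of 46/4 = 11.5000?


46/4 = 11.5000
floor = 11
ceil = 12

floor = 11, ceil = 12


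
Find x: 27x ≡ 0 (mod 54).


GCD(27, 54) = 27 divides 0
Divide: 1x ≡ 0 (mod 2)
x ≡ 0 (mod 2)


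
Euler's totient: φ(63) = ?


63 = 3^2 × 7
Prime factors: 3, 7
φ(63) = 63 × (1-1/3) × (1-1/7)
= 63 × 2/3 × 6/7 = 36

φ(63) = 36


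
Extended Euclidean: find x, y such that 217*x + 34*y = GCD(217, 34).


Tabular extended Euclidean (each row: r = 217*s + 34*t):
r=217, s=1, t=0
r=34, s=0, t=1
q=6: r=13, s=1, t=-6   [217*(1) + 34*(-6) = 13]
q=2: r=8, s=-2, t=13   [217*(-2) + 34*(13) = 8]
q=1: r=5, s=3, t=-19   [217*(3) + 34*(-19) = 5]
q=1: r=3, s=-5, t=32   [217*(-5) + 34*(32) = 3]
q=1: r=2, s=8, t=-51   [217*(8) + 34*(-51) = 2]
q=1: r=1, s=-13, t=83   [217*(-13) + 34*(83) = 1]
q=2: r=0, s=34, t=-217   [217*(34) + 34*(-217) = 0]
GCD = 1; from the row with r=1: x=-13, y=83
Check: 217*(-13) + 34*(83) = -2821 + 2822 = 1

GCD = 1, x = -13, y = 83


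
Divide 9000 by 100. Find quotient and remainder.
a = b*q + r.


9000 = 100 * 90 + 0
Check: 9000 + 0 = 9000

q = 90, r = 0


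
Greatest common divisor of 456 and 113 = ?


456 = 4 * 113 + 4
113 = 28 * 4 + 1
4 = 4 * 1 + 0
GCD = 1


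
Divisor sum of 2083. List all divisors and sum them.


Divisors of 2083: 1, 2083
Sum = 1 + 2083 = 2084

σ(2083) = 2084


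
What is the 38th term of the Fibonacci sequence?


Sequence: 1, 1, 2, 3, 5, 8, 13, 21, 34, 55, 89, 144, 233, 377, 610, 987, 1597, 2584, 4181, 6765, 10946, 17711, 28657, 46368, 75025, 121393, 196418, 317811, 514229, 832040, 1346269, 2178309, 3524578, 5702887, 9227465, 14930352, 24157817, 39088169
F(38) = 39088169


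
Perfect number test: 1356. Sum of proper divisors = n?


Proper divisors of 1356: 1, 2, 3, 4, 6, 12, 113, 226, 339, 452, 678
Sum = 1 + 2 + 3 + 4 + 6 + 12 + 113 + 226 + 339 + 452 + 678 = 1836

No, 1356 is not perfect (1836 ≠ 1356)


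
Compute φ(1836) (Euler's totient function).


1836 = 2^2 × 3^3 × 17
Prime factors: 2, 3, 17
φ(1836) = 1836 × (1-1/2) × (1-1/3) × (1-1/17)
= 1836 × 1/2 × 2/3 × 16/17 = 576

φ(1836) = 576


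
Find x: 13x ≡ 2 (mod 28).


GCD(13, 28) = 1, unique solution
a^(-1) mod 28 = 13
x = 13 * 2 mod 28 = 26

x ≡ 26 (mod 28)


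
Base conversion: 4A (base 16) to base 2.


4A (base 16) = 74 (decimal)
74 (decimal) = 1001010 (base 2)


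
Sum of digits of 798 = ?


7 + 9 + 8 = 24


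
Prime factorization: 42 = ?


42 / 2 = 21
21 / 3 = 7
7 / 7 = 1
42 = 2 × 3 × 7


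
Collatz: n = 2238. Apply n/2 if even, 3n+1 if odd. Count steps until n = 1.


2238 → 1119 → 3358 → 1679 → 5038 → 2519 → 7558 → 3779 → 11338 → 5669 → 17008 → 8504 → 4252 → 2126 → 1063 → 3190 → 1595 → 4786 → 2393 → 7180 → 3590 → 1795 → 5386 → 2693 → 8080 → 4040 → 2020 → 1010 → 505 → 1516 → 758 → 379 → 1138 → 569 → 1708 → 854 → 427 → 1282 → 641 → 1924 → 962 → 481 → 1444 → 722 → 361 → 1084 → 542 → 271 → 814 → 407 → 1222 → 611 → 1834 → 917 → 2752 → 1376 → 688 → 344 → 172 → 86 → 43 → 130 → 65 → 196 → 98 → 49 → 148 → 74 → 37 → 112 → 56 → 28 → 14 → 7 → 22 → 11 → 34 → 17 → 52 → 26 → 13 → 40 → 20 → 10 → 5 → 16 → 8 → 4 → 2 → 1
Total steps = 89

89 steps


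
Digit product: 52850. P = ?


5 × 2 × 8 × 5 × 0 = 0


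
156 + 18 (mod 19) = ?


156 + 18 = 174
174 mod 19 = 3


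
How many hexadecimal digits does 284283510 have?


284283510 in base 16 = 10F1D276
Number of digits = 8

8 digits (base 16)


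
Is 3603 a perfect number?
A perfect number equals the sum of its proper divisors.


Proper divisors of 3603: 1, 3, 1201
Sum = 1 + 3 + 1201 = 1205

No, 3603 is not perfect (1205 ≠ 3603)


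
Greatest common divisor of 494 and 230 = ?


494 = 2 * 230 + 34
230 = 6 * 34 + 26
34 = 1 * 26 + 8
26 = 3 * 8 + 2
8 = 4 * 2 + 0
GCD = 2


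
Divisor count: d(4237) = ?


4237 = 19^1 × 223^1
d(4237) = (1+1) × (1+1) = 4

4 divisors


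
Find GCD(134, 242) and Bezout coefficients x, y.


Tabular extended Euclidean (each row: r = 134*s + 242*t):
r=134, s=1, t=0
r=242, s=0, t=1
q=0: r=134, s=1, t=0   [134*(1) + 242*(0) = 134]
q=1: r=108, s=-1, t=1   [134*(-1) + 242*(1) = 108]
q=1: r=26, s=2, t=-1   [134*(2) + 242*(-1) = 26]
q=4: r=4, s=-9, t=5   [134*(-9) + 242*(5) = 4]
q=6: r=2, s=56, t=-31   [134*(56) + 242*(-31) = 2]
q=2: r=0, s=-121, t=67   [134*(-121) + 242*(67) = 0]
GCD = 2; from the row with r=2: x=56, y=-31
Check: 134*(56) + 242*(-31) = 7504 - 7502 = 2

GCD = 2, x = 56, y = -31


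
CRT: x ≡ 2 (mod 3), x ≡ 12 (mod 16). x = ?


M = 3*16 = 48
M1 = M/3 = 16, M2 = M/16 = 3
M1^(-1) mod 3 = 1, M2^(-1) mod 16 = 11
x = 2*16*1 + 12*3*11 = 428
428 mod 48 = 44
Check: 44 mod 3 = 2 ✓, 44 mod 16 = 12 ✓

x ≡ 44 (mod 48)


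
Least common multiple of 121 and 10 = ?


GCD(121, 10) = 1
LCM = 121*10/1 = 1210/1 = 1210

LCM = 1210


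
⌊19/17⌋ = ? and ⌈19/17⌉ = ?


19/17 = 1.1176
floor = 1
ceil = 2

floor = 1, ceil = 2


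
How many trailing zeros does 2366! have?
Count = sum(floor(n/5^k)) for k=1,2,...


floor(2366/5) = 473
floor(2366/25) = 94
floor(2366/125) = 18
floor(2366/625) = 3
Total = 588

588 trailing zeros


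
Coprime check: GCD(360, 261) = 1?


Euclidean algorithm:
360 = 1 * 261 + 99
261 = 2 * 99 + 63
99 = 1 * 63 + 36
63 = 1 * 36 + 27
36 = 1 * 27 + 9
27 = 3 * 9 + 0
GCD(360, 261) = 9

No, not coprime (GCD = 9)


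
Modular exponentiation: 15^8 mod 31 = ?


15^1 mod 31 = 15
15^2 mod 31 = 8
15^3 mod 31 = 27
15^4 mod 31 = 2
15^5 mod 31 = 30
15^6 mod 31 = 16
15^7 mod 31 = 23
15^8 mod 31 = 4


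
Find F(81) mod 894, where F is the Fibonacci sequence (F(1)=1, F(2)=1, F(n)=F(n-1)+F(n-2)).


F(k) mod 894 for k=1..81:
1, 1, 2, 3, 5, 8, 13, 21, 34, 55, 89, 144, 233, 377, 610, 93, 703, 796, 605, 507, 218, 725, 49, 774, 823, 703, 632, 441, 179, 620, 799, 525, 430, 61, 491, 552, 149, 701, 850, 657, 613, 376, 95, 471, 566, 143, 709, 852, 667, 625, 398, 129, 527, 656, 289, 51, 340, 391, 731, 228, 65, 293, 358, 651, 115, 766, 881, 753, 740, 599, 445, 150, 595, 745, 446, 297, 743, 146, 889, 141, 136
F(81) mod 894 = 136


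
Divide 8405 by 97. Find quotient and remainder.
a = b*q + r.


8405 = 97 * 86 + 63
Check: 8342 + 63 = 8405

q = 86, r = 63


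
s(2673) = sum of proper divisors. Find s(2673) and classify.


Proper divisors: 1, 3, 9, 11, 27, 33, 81, 99, 243, 297, 891
Sum = 1 + 3 + 9 + 11 + 27 + 33 + 81 + 99 + 243 + 297 + 891 = 1695
1695 < 2673 → deficient

s(2673) = 1695 (deficient)


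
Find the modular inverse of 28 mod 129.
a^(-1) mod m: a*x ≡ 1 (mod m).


Use the extended Euclidean algorithm on (129, 28); each row r = 129*s + 28*t:
r=129, s=1, t=0
r=28, s=0, t=1
q=4: r=17, s=1, t=-4   [129*(1) + 28*(-4) = 17]
q=1: r=11, s=-1, t=5   [129*(-1) + 28*(5) = 11]
q=1: r=6, s=2, t=-9   [129*(2) + 28*(-9) = 6]
q=1: r=5, s=-3, t=14   [129*(-3) + 28*(14) = 5]
q=1: r=1, s=5, t=-23   [129*(5) + 28*(-23) = 1]
q=5: r=0, s=-28, t=129   [129*(-28) + 28*(129) = 0]
GCD = 1 with t = -23, so 28*(-23) ≡ 1 (mod 129)
Inverse = -23 mod 129 = 106
Check: 28 * 106 = 2968 ≡ 1 (mod 129)

28^(-1) ≡ 106 (mod 129)


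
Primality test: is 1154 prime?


1154 / 2 = 577 (exact division)
1154 is NOT prime.

No, 1154 is not prime


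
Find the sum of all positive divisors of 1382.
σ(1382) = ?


Divisors of 1382: 1, 2, 691, 1382
Sum = 1 + 2 + 691 + 1382 = 2076

σ(1382) = 2076


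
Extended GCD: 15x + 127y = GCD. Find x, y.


Tabular extended Euclidean (each row: r = 15*s + 127*t):
r=15, s=1, t=0
r=127, s=0, t=1
q=0: r=15, s=1, t=0   [15*(1) + 127*(0) = 15]
q=8: r=7, s=-8, t=1   [15*(-8) + 127*(1) = 7]
q=2: r=1, s=17, t=-2   [15*(17) + 127*(-2) = 1]
q=7: r=0, s=-127, t=15   [15*(-127) + 127*(15) = 0]
GCD = 1; from the row with r=1: x=17, y=-2
Check: 15*(17) + 127*(-2) = 255 - 254 = 1

GCD = 1, x = 17, y = -2


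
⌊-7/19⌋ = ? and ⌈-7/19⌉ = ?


-7/19 = -0.3684
floor = -1
ceil = 0

floor = -1, ceil = 0


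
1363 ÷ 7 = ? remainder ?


1363 = 7 * 194 + 5
Check: 1358 + 5 = 1363

q = 194, r = 5


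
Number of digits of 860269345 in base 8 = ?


860269345 in base 8 = 6321525441
Number of digits = 10

10 digits (base 8)


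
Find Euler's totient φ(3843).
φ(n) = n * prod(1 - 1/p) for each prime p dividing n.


3843 = 3^2 × 7 × 61
Prime factors: 3, 7, 61
φ(3843) = 3843 × (1-1/3) × (1-1/7) × (1-1/61)
= 3843 × 2/3 × 6/7 × 60/61 = 2160

φ(3843) = 2160


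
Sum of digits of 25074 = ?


2 + 5 + 0 + 7 + 4 = 18


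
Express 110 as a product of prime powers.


110 / 2 = 55
55 / 5 = 11
11 / 11 = 1
110 = 2 × 5 × 11


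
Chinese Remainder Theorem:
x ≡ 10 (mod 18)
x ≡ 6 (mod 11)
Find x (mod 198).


M = 18*11 = 198
M1 = M/18 = 11, M2 = M/11 = 18
M1^(-1) mod 18 = 5, M2^(-1) mod 11 = 8
x = 10*11*5 + 6*18*8 = 1414
1414 mod 198 = 28
Check: 28 mod 18 = 10 ✓, 28 mod 11 = 6 ✓

x ≡ 28 (mod 198)


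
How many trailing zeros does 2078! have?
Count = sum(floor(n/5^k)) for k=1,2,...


floor(2078/5) = 415
floor(2078/25) = 83
floor(2078/125) = 16
floor(2078/625) = 3
Total = 517

517 trailing zeros


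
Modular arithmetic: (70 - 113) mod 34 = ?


70 - 113 = -43
-43 mod 34 = 25


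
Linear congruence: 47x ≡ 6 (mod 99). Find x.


GCD(47, 99) = 1, unique solution
a^(-1) mod 99 = 59
x = 59 * 6 mod 99 = 57

x ≡ 57 (mod 99)


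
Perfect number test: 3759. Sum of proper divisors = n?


Proper divisors of 3759: 1, 3, 7, 21, 179, 537, 1253
Sum = 1 + 3 + 7 + 21 + 179 + 537 + 1253 = 2001

No, 3759 is not perfect (2001 ≠ 3759)


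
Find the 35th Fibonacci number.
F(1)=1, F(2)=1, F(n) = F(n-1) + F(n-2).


Sequence: 1, 1, 2, 3, 5, 8, 13, 21, 34, 55, 89, 144, 233, 377, 610, 987, 1597, 2584, 4181, 6765, 10946, 17711, 28657, 46368, 75025, 121393, 196418, 317811, 514229, 832040, 1346269, 2178309, 3524578, 5702887, 9227465
F(35) = 9227465


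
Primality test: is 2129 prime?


Check divisors up to sqrt(2129) = 46.1411
No divisors found.
2129 is prime.

Yes, 2129 is prime


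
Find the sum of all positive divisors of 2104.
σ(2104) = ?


Divisors of 2104: 1, 2, 4, 8, 263, 526, 1052, 2104
Sum = 1 + 2 + 4 + 8 + 263 + 526 + 1052 + 2104 = 3960

σ(2104) = 3960


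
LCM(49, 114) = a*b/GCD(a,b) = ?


GCD(49, 114) = 1
LCM = 49*114/1 = 5586/1 = 5586

LCM = 5586


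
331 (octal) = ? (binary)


331 (base 8) = 217 (decimal)
217 (decimal) = 11011001 (base 2)


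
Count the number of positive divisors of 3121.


3121 = 3121^1
d(3121) = (1+1) = 2

2 divisors


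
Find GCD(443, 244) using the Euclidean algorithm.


443 = 1 * 244 + 199
244 = 1 * 199 + 45
199 = 4 * 45 + 19
45 = 2 * 19 + 7
19 = 2 * 7 + 5
7 = 1 * 5 + 2
5 = 2 * 2 + 1
2 = 2 * 1 + 0
GCD = 1


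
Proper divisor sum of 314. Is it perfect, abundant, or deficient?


Proper divisors: 1, 2, 157
Sum = 1 + 2 + 157 = 160
160 < 314 → deficient

s(314) = 160 (deficient)


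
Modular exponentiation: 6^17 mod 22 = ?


6^1 mod 22 = 6
6^2 mod 22 = 14
6^3 mod 22 = 18
6^4 mod 22 = 20
6^5 mod 22 = 10
6^6 mod 22 = 16
6^7 mod 22 = 8
6^8 mod 22 = 4
6^9 mod 22 = 2
6^10 mod 22 = 12
6^11 mod 22 = 6
6^12 mod 22 = 14
6^13 mod 22 = 18
6^14 mod 22 = 20
6^15 mod 22 = 10
6^16 mod 22 = 16
6^17 mod 22 = 8


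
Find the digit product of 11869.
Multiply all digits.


1 × 1 × 8 × 6 × 9 = 432


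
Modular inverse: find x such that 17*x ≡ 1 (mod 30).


Use the extended Euclidean algorithm on (30, 17); each row r = 30*s + 17*t:
r=30, s=1, t=0
r=17, s=0, t=1
q=1: r=13, s=1, t=-1   [30*(1) + 17*(-1) = 13]
q=1: r=4, s=-1, t=2   [30*(-1) + 17*(2) = 4]
q=3: r=1, s=4, t=-7   [30*(4) + 17*(-7) = 1]
q=4: r=0, s=-17, t=30   [30*(-17) + 17*(30) = 0]
GCD = 1 with t = -7, so 17*(-7) ≡ 1 (mod 30)
Inverse = -7 mod 30 = 23
Check: 17 * 23 = 391 ≡ 1 (mod 30)

17^(-1) ≡ 23 (mod 30)


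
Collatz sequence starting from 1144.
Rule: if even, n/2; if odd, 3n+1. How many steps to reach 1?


1144 → 572 → 286 → 143 → 430 → 215 → 646 → 323 → 970 → 485 → 1456 → 728 → 364 → 182 → 91 → 274 → 137 → 412 → 206 → 103 → 310 → 155 → 466 → 233 → 700 → 350 → 175 → 526 → 263 → 790 → 395 → 1186 → 593 → 1780 → 890 → 445 → 1336 → 668 → 334 → 167 → 502 → 251 → 754 → 377 → 1132 → 566 → 283 → 850 → 425 → 1276 → 638 → 319 → 958 → 479 → 1438 → 719 → 2158 → 1079 → 3238 → 1619 → 4858 → 2429 → 7288 → 3644 → 1822 → 911 → 2734 → 1367 → 4102 → 2051 → 6154 → 3077 → 9232 → 4616 → 2308 → 1154 → 577 → 1732 → 866 → 433 → 1300 → 650 → 325 → 976 → 488 → 244 → 122 → 61 → 184 → 92 → 46 → 23 → 70 → 35 → 106 → 53 → 160 → 80 → 40 → 20 → 10 → 5 → 16 → 8 → 4 → 2 → 1
Total steps = 106

106 steps


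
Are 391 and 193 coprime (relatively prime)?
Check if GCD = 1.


Euclidean algorithm:
391 = 2 * 193 + 5
193 = 38 * 5 + 3
5 = 1 * 3 + 2
3 = 1 * 2 + 1
2 = 2 * 1 + 0
GCD(391, 193) = 1

Yes, coprime (GCD = 1)


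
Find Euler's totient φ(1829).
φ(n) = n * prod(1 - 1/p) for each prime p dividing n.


1829 = 31 × 59
Prime factors: 31, 59
φ(1829) = 1829 × (1-1/31) × (1-1/59)
= 1829 × 30/31 × 58/59 = 1740

φ(1829) = 1740


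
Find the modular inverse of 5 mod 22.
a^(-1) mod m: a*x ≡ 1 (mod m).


Use the extended Euclidean algorithm on (22, 5); each row r = 22*s + 5*t:
r=22, s=1, t=0
r=5, s=0, t=1
q=4: r=2, s=1, t=-4   [22*(1) + 5*(-4) = 2]
q=2: r=1, s=-2, t=9   [22*(-2) + 5*(9) = 1]
q=2: r=0, s=5, t=-22   [22*(5) + 5*(-22) = 0]
GCD = 1 with t = 9, so 5*(9) ≡ 1 (mod 22)
Inverse = 9 mod 22 = 9
Check: 5 * 9 = 45 ≡ 1 (mod 22)

5^(-1) ≡ 9 (mod 22)


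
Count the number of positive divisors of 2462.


2462 = 2^1 × 1231^1
d(2462) = (1+1) × (1+1) = 4

4 divisors


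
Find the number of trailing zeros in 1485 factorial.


floor(1485/5) = 297
floor(1485/25) = 59
floor(1485/125) = 11
floor(1485/625) = 2
Total = 369

369 trailing zeros


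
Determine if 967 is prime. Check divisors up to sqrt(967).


Check divisors up to sqrt(967) = 31.0966
No divisors found.
967 is prime.

Yes, 967 is prime


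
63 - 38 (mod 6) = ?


63 - 38 = 25
25 mod 6 = 1


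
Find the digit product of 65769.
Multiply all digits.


6 × 5 × 7 × 6 × 9 = 11340


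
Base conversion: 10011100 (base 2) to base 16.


10011100 (base 2) = 156 (decimal)
156 (decimal) = 9C (base 16)


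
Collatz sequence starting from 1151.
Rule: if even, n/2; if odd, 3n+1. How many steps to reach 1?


1151 → 3454 → 1727 → 5182 → 2591 → 7774 → 3887 → 11662 → 5831 → 17494 → 8747 → 26242 → 13121 → 39364 → 19682 → 9841 → 29524 → 14762 → 7381 → 22144 → 11072 → 5536 → 2768 → 1384 → 692 → 346 → 173 → 520 → 260 → 130 → 65 → 196 → 98 → 49 → 148 → 74 → 37 → 112 → 56 → 28 → 14 → 7 → 22 → 11 → 34 → 17 → 52 → 26 → 13 → 40 → 20 → 10 → 5 → 16 → 8 → 4 → 2 → 1
Total steps = 57

57 steps


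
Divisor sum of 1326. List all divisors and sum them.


Divisors of 1326: 1, 2, 3, 6, 13, 17, 26, 34, 39, 51, 78, 102, 221, 442, 663, 1326
Sum = 1 + 2 + 3 + 6 + 13 + 17 + 26 + 34 + 39 + 51 + 78 + 102 + 221 + 442 + 663 + 1326 = 3024

σ(1326) = 3024


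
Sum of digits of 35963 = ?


3 + 5 + 9 + 6 + 3 = 26


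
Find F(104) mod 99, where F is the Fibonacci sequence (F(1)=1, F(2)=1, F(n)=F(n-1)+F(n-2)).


F(k) mod 99 for k=1..104:
1, 1, 2, 3, 5, 8, 13, 21, 34, 55, 89, 45, 35, 80, 16, 96, 13, 10, 23, 33, 56, 89, 46, 36, 82, 19, 2, 21, 23, 44, 67, 12, 79, 91, 71, 63, 35, 98, 34, 33, 67, 1, 68, 69, 38, 8, 46, 54, 1, 55, 56, 12, 68, 80, 49, 30, 79, 10, 89, 0, 89, 89, 79, 69, 49, 19, 68, 87, 56, 44, 1, 45, 46, 91, 38, 30, 68, 98, 67, 66, 34, 1, 35, 36, 71, 8, 79, 87, 67, 55, 23, 78, 2, 80, 82, 63, 46, 10, 56, 66, 23, 89, 13, 3
F(104) mod 99 = 3


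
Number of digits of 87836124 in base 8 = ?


87836124 in base 8 = 517042734
Number of digits = 9

9 digits (base 8)


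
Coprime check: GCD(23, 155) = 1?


Euclidean algorithm:
155 = 6 * 23 + 17
23 = 1 * 17 + 6
17 = 2 * 6 + 5
6 = 1 * 5 + 1
5 = 5 * 1 + 0
GCD(23, 155) = 1

Yes, coprime (GCD = 1)


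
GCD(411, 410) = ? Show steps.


411 = 1 * 410 + 1
410 = 410 * 1 + 0
GCD = 1


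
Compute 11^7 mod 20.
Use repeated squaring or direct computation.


11^1 mod 20 = 11
11^2 mod 20 = 1
11^3 mod 20 = 11
11^4 mod 20 = 1
11^5 mod 20 = 11
11^6 mod 20 = 1
11^7 mod 20 = 11


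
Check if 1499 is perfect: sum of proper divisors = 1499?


Proper divisors of 1499: 1
Sum = 1 = 1

No, 1499 is not perfect (1 ≠ 1499)


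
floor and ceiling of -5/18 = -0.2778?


-5/18 = -0.2778
floor = -1
ceil = 0

floor = -1, ceil = 0


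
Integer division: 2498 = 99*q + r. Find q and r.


2498 = 99 * 25 + 23
Check: 2475 + 23 = 2498

q = 25, r = 23


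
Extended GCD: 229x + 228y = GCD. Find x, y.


Tabular extended Euclidean (each row: r = 229*s + 228*t):
r=229, s=1, t=0
r=228, s=0, t=1
q=1: r=1, s=1, t=-1   [229*(1) + 228*(-1) = 1]
q=228: r=0, s=-228, t=229   [229*(-228) + 228*(229) = 0]
GCD = 1; from the row with r=1: x=1, y=-1
Check: 229*(1) + 228*(-1) = 229 - 228 = 1

GCD = 1, x = 1, y = -1


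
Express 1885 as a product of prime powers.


1885 / 5 = 377
377 / 13 = 29
29 / 29 = 1
1885 = 5 × 13 × 29


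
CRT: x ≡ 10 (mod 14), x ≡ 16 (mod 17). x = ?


M = 14*17 = 238
M1 = M/14 = 17, M2 = M/17 = 14
M1^(-1) mod 14 = 5, M2^(-1) mod 17 = 11
x = 10*17*5 + 16*14*11 = 3314
3314 mod 238 = 220
Check: 220 mod 14 = 10 ✓, 220 mod 17 = 16 ✓

x ≡ 220 (mod 238)


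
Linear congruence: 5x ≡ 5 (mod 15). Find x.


GCD(5, 15) = 5 divides 5
Divide: 1x ≡ 1 (mod 3)
x ≡ 1 (mod 3)


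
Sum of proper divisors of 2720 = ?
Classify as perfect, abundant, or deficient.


Proper divisors: 1, 2, 4, 5, 8, 10, 16, 17, 20, 32, 34, 40, 68, 80, 85, 136, 160, 170, 272, 340, 544, 680, 1360
Sum = 1 + 2 + 4 + 5 + 8 + 10 + 16 + 17 + 20 + 32 + 34 + 40 + 68 + 80 + 85 + 136 + 160 + 170 + 272 + 340 + 544 + 680 + 1360 = 4084
4084 > 2720 → abundant

s(2720) = 4084 (abundant)


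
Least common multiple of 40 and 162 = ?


GCD(40, 162) = 2
LCM = 40*162/2 = 6480/2 = 3240

LCM = 3240


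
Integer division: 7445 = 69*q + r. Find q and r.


7445 = 69 * 107 + 62
Check: 7383 + 62 = 7445

q = 107, r = 62


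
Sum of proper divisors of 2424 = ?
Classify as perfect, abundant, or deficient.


Proper divisors: 1, 2, 3, 4, 6, 8, 12, 24, 101, 202, 303, 404, 606, 808, 1212
Sum = 1 + 2 + 3 + 4 + 6 + 8 + 12 + 24 + 101 + 202 + 303 + 404 + 606 + 808 + 1212 = 3696
3696 > 2424 → abundant

s(2424) = 3696 (abundant)


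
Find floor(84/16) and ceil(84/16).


84/16 = 5.2500
floor = 5
ceil = 6

floor = 5, ceil = 6


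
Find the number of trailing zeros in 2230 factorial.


floor(2230/5) = 446
floor(2230/25) = 89
floor(2230/125) = 17
floor(2230/625) = 3
Total = 555

555 trailing zeros


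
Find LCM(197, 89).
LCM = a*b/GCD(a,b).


GCD(197, 89) = 1
LCM = 197*89/1 = 17533/1 = 17533

LCM = 17533


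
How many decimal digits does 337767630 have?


337767630 has 9 digits in base 10
floor(log10(337767630)) + 1 = floor(8.5286) + 1 = 9

9 digits (base 10)


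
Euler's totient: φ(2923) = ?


2923 = 37 × 79
Prime factors: 37, 79
φ(2923) = 2923 × (1-1/37) × (1-1/79)
= 2923 × 36/37 × 78/79 = 2808

φ(2923) = 2808


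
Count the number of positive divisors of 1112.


1112 = 2^3 × 139^1
d(1112) = (3+1) × (1+1) = 8

8 divisors


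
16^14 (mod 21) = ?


16^1 mod 21 = 16
16^2 mod 21 = 4
16^3 mod 21 = 1
16^4 mod 21 = 16
16^5 mod 21 = 4
16^6 mod 21 = 1
16^7 mod 21 = 16
16^8 mod 21 = 4
16^9 mod 21 = 1
16^10 mod 21 = 16
16^11 mod 21 = 4
16^12 mod 21 = 1
16^13 mod 21 = 16
16^14 mod 21 = 4


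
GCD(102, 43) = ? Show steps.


102 = 2 * 43 + 16
43 = 2 * 16 + 11
16 = 1 * 11 + 5
11 = 2 * 5 + 1
5 = 5 * 1 + 0
GCD = 1


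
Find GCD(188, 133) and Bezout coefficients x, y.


Tabular extended Euclidean (each row: r = 188*s + 133*t):
r=188, s=1, t=0
r=133, s=0, t=1
q=1: r=55, s=1, t=-1   [188*(1) + 133*(-1) = 55]
q=2: r=23, s=-2, t=3   [188*(-2) + 133*(3) = 23]
q=2: r=9, s=5, t=-7   [188*(5) + 133*(-7) = 9]
q=2: r=5, s=-12, t=17   [188*(-12) + 133*(17) = 5]
q=1: r=4, s=17, t=-24   [188*(17) + 133*(-24) = 4]
q=1: r=1, s=-29, t=41   [188*(-29) + 133*(41) = 1]
q=4: r=0, s=133, t=-188   [188*(133) + 133*(-188) = 0]
GCD = 1; from the row with r=1: x=-29, y=41
Check: 188*(-29) + 133*(41) = -5452 + 5453 = 1

GCD = 1, x = -29, y = 41


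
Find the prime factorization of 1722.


1722 / 2 = 861
861 / 3 = 287
287 / 7 = 41
41 / 41 = 1
1722 = 2 × 3 × 7 × 41


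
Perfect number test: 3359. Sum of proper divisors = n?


Proper divisors of 3359: 1
Sum = 1 = 1

No, 3359 is not perfect (1 ≠ 3359)


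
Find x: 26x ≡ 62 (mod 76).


GCD(26, 76) = 2 divides 62
Divide: 13x ≡ 31 (mod 38)
x ≡ 17 (mod 38)


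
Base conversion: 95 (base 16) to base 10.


95 (base 16) = 149 (decimal)
149 (decimal) = 149 (base 10)


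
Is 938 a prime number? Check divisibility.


938 / 2 = 469 (exact division)
938 is NOT prime.

No, 938 is not prime


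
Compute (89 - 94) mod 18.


89 - 94 = -5
-5 mod 18 = 13


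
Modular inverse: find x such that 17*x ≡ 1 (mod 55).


Use the extended Euclidean algorithm on (55, 17); each row r = 55*s + 17*t:
r=55, s=1, t=0
r=17, s=0, t=1
q=3: r=4, s=1, t=-3   [55*(1) + 17*(-3) = 4]
q=4: r=1, s=-4, t=13   [55*(-4) + 17*(13) = 1]
q=4: r=0, s=17, t=-55   [55*(17) + 17*(-55) = 0]
GCD = 1 with t = 13, so 17*(13) ≡ 1 (mod 55)
Inverse = 13 mod 55 = 13
Check: 17 * 13 = 221 ≡ 1 (mod 55)

17^(-1) ≡ 13 (mod 55)


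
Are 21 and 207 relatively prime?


Euclidean algorithm:
207 = 9 * 21 + 18
21 = 1 * 18 + 3
18 = 6 * 3 + 0
GCD(21, 207) = 3

No, not coprime (GCD = 3)


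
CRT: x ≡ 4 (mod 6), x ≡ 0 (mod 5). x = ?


M = 6*5 = 30
M1 = M/6 = 5, M2 = M/5 = 6
M1^(-1) mod 6 = 5, M2^(-1) mod 5 = 1
x = 4*5*5 + 0*6*1 = 100
100 mod 30 = 10
Check: 10 mod 6 = 4 ✓, 10 mod 5 = 0 ✓

x ≡ 10 (mod 30)


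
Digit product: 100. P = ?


1 × 0 × 0 = 0


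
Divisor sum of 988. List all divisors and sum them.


Divisors of 988: 1, 2, 4, 13, 19, 26, 38, 52, 76, 247, 494, 988
Sum = 1 + 2 + 4 + 13 + 19 + 26 + 38 + 52 + 76 + 247 + 494 + 988 = 1960

σ(988) = 1960


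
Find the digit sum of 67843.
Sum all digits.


6 + 7 + 8 + 4 + 3 = 28


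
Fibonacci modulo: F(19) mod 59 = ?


F(k) mod 59 for k=1..19:
1, 1, 2, 3, 5, 8, 13, 21, 34, 55, 30, 26, 56, 23, 20, 43, 4, 47, 51
F(19) mod 59 = 51


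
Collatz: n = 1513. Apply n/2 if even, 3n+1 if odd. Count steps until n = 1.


1513 → 4540 → 2270 → 1135 → 3406 → 1703 → 5110 → 2555 → 7666 → 3833 → 11500 → 5750 → 2875 → 8626 → 4313 → 12940 → 6470 → 3235 → 9706 → 4853 → 14560 → 7280 → 3640 → 1820 → 910 → 455 → 1366 → 683 → 2050 → 1025 → 3076 → 1538 → 769 → 2308 → 1154 → 577 → 1732 → 866 → 433 → 1300 → 650 → 325 → 976 → 488 → 244 → 122 → 61 → 184 → 92 → 46 → 23 → 70 → 35 → 106 → 53 → 160 → 80 → 40 → 20 → 10 → 5 → 16 → 8 → 4 → 2 → 1
Total steps = 65

65 steps


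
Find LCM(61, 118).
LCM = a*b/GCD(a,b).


GCD(61, 118) = 1
LCM = 61*118/1 = 7198/1 = 7198

LCM = 7198


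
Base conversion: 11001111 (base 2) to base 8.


11001111 (base 2) = 207 (decimal)
207 (decimal) = 317 (base 8)


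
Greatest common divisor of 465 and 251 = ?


465 = 1 * 251 + 214
251 = 1 * 214 + 37
214 = 5 * 37 + 29
37 = 1 * 29 + 8
29 = 3 * 8 + 5
8 = 1 * 5 + 3
5 = 1 * 3 + 2
3 = 1 * 2 + 1
2 = 2 * 1 + 0
GCD = 1


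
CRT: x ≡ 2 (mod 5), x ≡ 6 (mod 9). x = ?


M = 5*9 = 45
M1 = M/5 = 9, M2 = M/9 = 5
M1^(-1) mod 5 = 4, M2^(-1) mod 9 = 2
x = 2*9*4 + 6*5*2 = 132
132 mod 45 = 42
Check: 42 mod 5 = 2 ✓, 42 mod 9 = 6 ✓

x ≡ 42 (mod 45)


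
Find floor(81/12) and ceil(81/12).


81/12 = 6.7500
floor = 6
ceil = 7

floor = 6, ceil = 7


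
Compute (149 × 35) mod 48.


149 × 35 = 5215
5215 mod 48 = 31


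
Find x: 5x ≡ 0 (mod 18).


GCD(5, 18) = 1, unique solution
a^(-1) mod 18 = 11
x = 11 * 0 mod 18 = 0

x ≡ 0 (mod 18)


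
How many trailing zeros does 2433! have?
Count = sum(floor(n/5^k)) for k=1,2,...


floor(2433/5) = 486
floor(2433/25) = 97
floor(2433/125) = 19
floor(2433/625) = 3
Total = 605

605 trailing zeros


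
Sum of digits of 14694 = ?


1 + 4 + 6 + 9 + 4 = 24


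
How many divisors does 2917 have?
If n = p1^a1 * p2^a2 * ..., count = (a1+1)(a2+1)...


2917 = 2917^1
d(2917) = (1+1) = 2

2 divisors


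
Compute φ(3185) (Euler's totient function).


3185 = 5 × 7^2 × 13
Prime factors: 5, 7, 13
φ(3185) = 3185 × (1-1/5) × (1-1/7) × (1-1/13)
= 3185 × 4/5 × 6/7 × 12/13 = 2016

φ(3185) = 2016


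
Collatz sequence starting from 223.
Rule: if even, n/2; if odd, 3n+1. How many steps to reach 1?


223 → 670 → 335 → 1006 → 503 → 1510 → 755 → 2266 → 1133 → 3400 → 1700 → 850 → 425 → 1276 → 638 → 319 → 958 → 479 → 1438 → 719 → 2158 → 1079 → 3238 → 1619 → 4858 → 2429 → 7288 → 3644 → 1822 → 911 → 2734 → 1367 → 4102 → 2051 → 6154 → 3077 → 9232 → 4616 → 2308 → 1154 → 577 → 1732 → 866 → 433 → 1300 → 650 → 325 → 976 → 488 → 244 → 122 → 61 → 184 → 92 → 46 → 23 → 70 → 35 → 106 → 53 → 160 → 80 → 40 → 20 → 10 → 5 → 16 → 8 → 4 → 2 → 1
Total steps = 70

70 steps


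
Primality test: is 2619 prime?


2619 / 3 = 873 (exact division)
2619 is NOT prime.

No, 2619 is not prime


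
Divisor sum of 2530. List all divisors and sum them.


Divisors of 2530: 1, 2, 5, 10, 11, 22, 23, 46, 55, 110, 115, 230, 253, 506, 1265, 2530
Sum = 1 + 2 + 5 + 10 + 11 + 22 + 23 + 46 + 55 + 110 + 115 + 230 + 253 + 506 + 1265 + 2530 = 5184

σ(2530) = 5184


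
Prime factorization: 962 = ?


962 / 2 = 481
481 / 13 = 37
37 / 37 = 1
962 = 2 × 13 × 37


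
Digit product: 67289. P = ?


6 × 7 × 2 × 8 × 9 = 6048


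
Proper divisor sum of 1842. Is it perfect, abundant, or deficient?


Proper divisors: 1, 2, 3, 6, 307, 614, 921
Sum = 1 + 2 + 3 + 6 + 307 + 614 + 921 = 1854
1854 > 1842 → abundant

s(1842) = 1854 (abundant)


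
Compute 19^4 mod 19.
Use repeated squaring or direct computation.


19^1 mod 19 = 0
19^2 mod 19 = 0
19^3 mod 19 = 0
19^4 mod 19 = 0


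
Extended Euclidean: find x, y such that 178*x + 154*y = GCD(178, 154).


Tabular extended Euclidean (each row: r = 178*s + 154*t):
r=178, s=1, t=0
r=154, s=0, t=1
q=1: r=24, s=1, t=-1   [178*(1) + 154*(-1) = 24]
q=6: r=10, s=-6, t=7   [178*(-6) + 154*(7) = 10]
q=2: r=4, s=13, t=-15   [178*(13) + 154*(-15) = 4]
q=2: r=2, s=-32, t=37   [178*(-32) + 154*(37) = 2]
q=2: r=0, s=77, t=-89   [178*(77) + 154*(-89) = 0]
GCD = 2; from the row with r=2: x=-32, y=37
Check: 178*(-32) + 154*(37) = -5696 + 5698 = 2

GCD = 2, x = -32, y = 37


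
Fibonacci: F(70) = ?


Sequence: 1, 1, 2, 3, 5, 8, 13, 21, 34, 55, 89, 144, 233, 377, 610, 987, 1597, 2584, 4181, 6765, 10946, 17711, 28657, 46368, 75025, 121393, 196418, 317811, 514229, 832040, 1346269, 2178309, 3524578, 5702887, 9227465, 14930352, 24157817, 39088169, 63245986, 102334155, 165580141, 267914296, 433494437, 701408733, 1134903170, 1836311903, 2971215073, 4807526976, 7778742049, 12586269025, 20365011074, 32951280099, 53316291173, 86267571272, 139583862445, 225851433717, 365435296162, 591286729879, 956722026041, 1548008755920, 2504730781961, 4052739537881, 6557470319842, 10610209857723, 17167680177565, 27777890035288, 44945570212853, 72723460248141, 117669030460994, 190392490709135
F(70) = 190392490709135


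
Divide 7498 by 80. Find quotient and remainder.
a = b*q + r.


7498 = 80 * 93 + 58
Check: 7440 + 58 = 7498

q = 93, r = 58


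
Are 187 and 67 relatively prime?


Euclidean algorithm:
187 = 2 * 67 + 53
67 = 1 * 53 + 14
53 = 3 * 14 + 11
14 = 1 * 11 + 3
11 = 3 * 3 + 2
3 = 1 * 2 + 1
2 = 2 * 1 + 0
GCD(187, 67) = 1

Yes, coprime (GCD = 1)


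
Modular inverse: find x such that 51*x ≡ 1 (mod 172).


Use the extended Euclidean algorithm on (172, 51); each row r = 172*s + 51*t:
r=172, s=1, t=0
r=51, s=0, t=1
q=3: r=19, s=1, t=-3   [172*(1) + 51*(-3) = 19]
q=2: r=13, s=-2, t=7   [172*(-2) + 51*(7) = 13]
q=1: r=6, s=3, t=-10   [172*(3) + 51*(-10) = 6]
q=2: r=1, s=-8, t=27   [172*(-8) + 51*(27) = 1]
q=6: r=0, s=51, t=-172   [172*(51) + 51*(-172) = 0]
GCD = 1 with t = 27, so 51*(27) ≡ 1 (mod 172)
Inverse = 27 mod 172 = 27
Check: 51 * 27 = 1377 ≡ 1 (mod 172)

51^(-1) ≡ 27 (mod 172)


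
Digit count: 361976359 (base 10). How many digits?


361976359 has 9 digits in base 10
floor(log10(361976359)) + 1 = floor(8.5587) + 1 = 9

9 digits (base 10)


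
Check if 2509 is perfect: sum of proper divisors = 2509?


Proper divisors of 2509: 1, 13, 193
Sum = 1 + 13 + 193 = 207

No, 2509 is not perfect (207 ≠ 2509)


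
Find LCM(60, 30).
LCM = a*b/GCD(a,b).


GCD(60, 30) = 30
LCM = 60*30/30 = 1800/30 = 60

LCM = 60


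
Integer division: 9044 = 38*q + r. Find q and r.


9044 = 38 * 238 + 0
Check: 9044 + 0 = 9044

q = 238, r = 0


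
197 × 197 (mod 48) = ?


197 × 197 = 38809
38809 mod 48 = 25


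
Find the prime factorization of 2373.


2373 / 3 = 791
791 / 7 = 113
113 / 113 = 1
2373 = 3 × 7 × 113


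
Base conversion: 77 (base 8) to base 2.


77 (base 8) = 63 (decimal)
63 (decimal) = 111111 (base 2)


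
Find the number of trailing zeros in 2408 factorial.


floor(2408/5) = 481
floor(2408/25) = 96
floor(2408/125) = 19
floor(2408/625) = 3
Total = 599

599 trailing zeros


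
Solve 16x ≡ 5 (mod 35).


GCD(16, 35) = 1, unique solution
a^(-1) mod 35 = 11
x = 11 * 5 mod 35 = 20

x ≡ 20 (mod 35)


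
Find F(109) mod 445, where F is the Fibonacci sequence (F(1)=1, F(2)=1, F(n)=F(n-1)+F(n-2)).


F(k) mod 445 for k=1..109:
1, 1, 2, 3, 5, 8, 13, 21, 34, 55, 89, 144, 233, 377, 165, 97, 262, 359, 176, 90, 266, 356, 177, 88, 265, 353, 173, 81, 254, 335, 144, 34, 178, 212, 390, 157, 102, 259, 361, 175, 91, 266, 357, 178, 90, 268, 358, 181, 94, 275, 369, 199, 123, 322, 0, 322, 322, 199, 76, 275, 351, 181, 87, 268, 355, 178, 88, 266, 354, 175, 84, 259, 343, 157, 55, 212, 267, 34, 301, 335, 191, 81, 272, 353, 180, 88, 268, 356, 179, 90, 269, 359, 183, 97, 280, 377, 212, 144, 356, 55, 411, 21, 432, 8, 440, 3, 443, 1, 444
F(109) mod 445 = 444


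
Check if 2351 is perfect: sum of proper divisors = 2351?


Proper divisors of 2351: 1
Sum = 1 = 1

No, 2351 is not perfect (1 ≠ 2351)


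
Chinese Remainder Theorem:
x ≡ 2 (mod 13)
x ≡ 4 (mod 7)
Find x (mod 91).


M = 13*7 = 91
M1 = M/13 = 7, M2 = M/7 = 13
M1^(-1) mod 13 = 2, M2^(-1) mod 7 = 6
x = 2*7*2 + 4*13*6 = 340
340 mod 91 = 67
Check: 67 mod 13 = 2 ✓, 67 mod 7 = 4 ✓

x ≡ 67 (mod 91)


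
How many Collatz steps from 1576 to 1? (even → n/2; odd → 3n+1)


1576 → 788 → 394 → 197 → 592 → 296 → 148 → 74 → 37 → 112 → 56 → 28 → 14 → 7 → 22 → 11 → 34 → 17 → 52 → 26 → 13 → 40 → 20 → 10 → 5 → 16 → 8 → 4 → 2 → 1
Total steps = 29

29 steps


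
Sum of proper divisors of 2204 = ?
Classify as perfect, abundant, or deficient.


Proper divisors: 1, 2, 4, 19, 29, 38, 58, 76, 116, 551, 1102
Sum = 1 + 2 + 4 + 19 + 29 + 38 + 58 + 76 + 116 + 551 + 1102 = 1996
1996 < 2204 → deficient

s(2204) = 1996 (deficient)


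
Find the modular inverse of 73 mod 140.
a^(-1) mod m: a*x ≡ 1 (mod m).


Use the extended Euclidean algorithm on (140, 73); each row r = 140*s + 73*t:
r=140, s=1, t=0
r=73, s=0, t=1
q=1: r=67, s=1, t=-1   [140*(1) + 73*(-1) = 67]
q=1: r=6, s=-1, t=2   [140*(-1) + 73*(2) = 6]
q=11: r=1, s=12, t=-23   [140*(12) + 73*(-23) = 1]
q=6: r=0, s=-73, t=140   [140*(-73) + 73*(140) = 0]
GCD = 1 with t = -23, so 73*(-23) ≡ 1 (mod 140)
Inverse = -23 mod 140 = 117
Check: 73 * 117 = 8541 ≡ 1 (mod 140)

73^(-1) ≡ 117 (mod 140)


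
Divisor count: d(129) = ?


129 = 3^1 × 43^1
d(129) = (1+1) × (1+1) = 4

4 divisors


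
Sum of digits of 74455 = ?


7 + 4 + 4 + 5 + 5 = 25


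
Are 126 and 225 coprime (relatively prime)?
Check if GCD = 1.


Euclidean algorithm:
225 = 1 * 126 + 99
126 = 1 * 99 + 27
99 = 3 * 27 + 18
27 = 1 * 18 + 9
18 = 2 * 9 + 0
GCD(126, 225) = 9

No, not coprime (GCD = 9)


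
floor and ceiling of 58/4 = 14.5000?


58/4 = 14.5000
floor = 14
ceil = 15

floor = 14, ceil = 15


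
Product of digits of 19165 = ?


1 × 9 × 1 × 6 × 5 = 270


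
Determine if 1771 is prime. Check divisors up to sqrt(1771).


1771 / 7 = 253 (exact division)
1771 is NOT prime.

No, 1771 is not prime


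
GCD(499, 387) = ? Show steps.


499 = 1 * 387 + 112
387 = 3 * 112 + 51
112 = 2 * 51 + 10
51 = 5 * 10 + 1
10 = 10 * 1 + 0
GCD = 1


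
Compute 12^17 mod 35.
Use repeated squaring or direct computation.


12^1 mod 35 = 12
12^2 mod 35 = 4
12^3 mod 35 = 13
12^4 mod 35 = 16
12^5 mod 35 = 17
12^6 mod 35 = 29
12^7 mod 35 = 33
12^8 mod 35 = 11
12^9 mod 35 = 27
12^10 mod 35 = 9
12^11 mod 35 = 3
12^12 mod 35 = 1
12^13 mod 35 = 12
12^14 mod 35 = 4
12^15 mod 35 = 13
12^16 mod 35 = 16
12^17 mod 35 = 17
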